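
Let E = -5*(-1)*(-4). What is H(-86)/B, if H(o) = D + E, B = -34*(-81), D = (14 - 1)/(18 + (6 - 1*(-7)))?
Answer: -607/85374 ≈ -0.0071099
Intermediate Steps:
D = 13/31 (D = 13/(18 + (6 + 7)) = 13/(18 + 13) = 13/31 ≈ 0.41935)
B = 2754
E = -20 (E = 5*(-4) = -20)
H(o) = -607/31 (H(o) = 13/31 - 20 = -607/31)
H(-86)/B = -607/31/2754 = -607/31*1/2754 = -607/85374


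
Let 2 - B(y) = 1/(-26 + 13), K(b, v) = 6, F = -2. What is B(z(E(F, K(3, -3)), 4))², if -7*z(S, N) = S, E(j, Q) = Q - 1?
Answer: 729/169 ≈ 4.3136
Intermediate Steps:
E(j, Q) = -1 + Q
z(S, N) = -S/7
B(y) = 27/13 (B(y) = 2 - 1/(-26 + 13) = 2 - 1/(-13) = 2 - 1*(-1/13) = 2 + 1/13 = 27/13)
B(z(E(F, K(3, -3)), 4))² = (27/13)² = 729/169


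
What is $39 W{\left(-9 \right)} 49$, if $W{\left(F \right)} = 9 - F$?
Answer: $34398$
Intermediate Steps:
$39 W{\left(-9 \right)} 49 = 39 \left(9 - -9\right) 49 = 39 \left(9 + 9\right) 49 = 39 \cdot 18 \cdot 49 = 702 \cdot 49 = 34398$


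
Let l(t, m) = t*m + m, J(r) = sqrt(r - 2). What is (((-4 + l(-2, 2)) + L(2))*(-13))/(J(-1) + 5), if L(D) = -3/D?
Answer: 975/56 - 195*I*sqrt(3)/56 ≈ 17.411 - 6.0313*I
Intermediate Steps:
J(r) = sqrt(-2 + r)
l(t, m) = m + m*t (l(t, m) = m*t + m = m + m*t)
(((-4 + l(-2, 2)) + L(2))*(-13))/(J(-1) + 5) = (((-4 + 2*(1 - 2)) - 3/2)*(-13))/(sqrt(-2 - 1) + 5) = (((-4 + 2*(-1)) - 3*1/2)*(-13))/(sqrt(-3) + 5) = (((-4 - 2) - 3/2)*(-13))/(I*sqrt(3) + 5) = ((-6 - 3/2)*(-13))/(5 + I*sqrt(3)) = (-15/2*(-13))/(5 + I*sqrt(3)) = 195/(2*(5 + I*sqrt(3)))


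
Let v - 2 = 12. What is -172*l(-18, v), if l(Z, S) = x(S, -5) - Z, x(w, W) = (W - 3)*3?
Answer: 1032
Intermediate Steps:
v = 14 (v = 2 + 12 = 14)
x(w, W) = -9 + 3*W (x(w, W) = (-3 + W)*3 = -9 + 3*W)
l(Z, S) = -24 - Z (l(Z, S) = (-9 + 3*(-5)) - Z = (-9 - 15) - Z = -24 - Z)
-172*l(-18, v) = -172*(-24 - 1*(-18)) = -172*(-24 + 18) = -172*(-6) = 1032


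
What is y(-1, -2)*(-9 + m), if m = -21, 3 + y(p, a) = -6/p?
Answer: -90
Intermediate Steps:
y(p, a) = -3 - 6/p
y(-1, -2)*(-9 + m) = (-3 - 6/(-1))*(-9 - 21) = (-3 - 6*(-1))*(-30) = (-3 + 6)*(-30) = 3*(-30) = -90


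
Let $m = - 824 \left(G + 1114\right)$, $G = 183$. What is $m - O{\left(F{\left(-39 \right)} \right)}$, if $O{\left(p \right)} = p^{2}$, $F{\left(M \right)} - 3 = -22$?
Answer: $-1069089$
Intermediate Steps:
$F{\left(M \right)} = -19$ ($F{\left(M \right)} = 3 - 22 = -19$)
$m = -1068728$ ($m = - 824 \left(183 + 1114\right) = \left(-824\right) 1297 = -1068728$)
$m - O{\left(F{\left(-39 \right)} \right)} = -1068728 - \left(-19\right)^{2} = -1068728 - 361 = -1069089$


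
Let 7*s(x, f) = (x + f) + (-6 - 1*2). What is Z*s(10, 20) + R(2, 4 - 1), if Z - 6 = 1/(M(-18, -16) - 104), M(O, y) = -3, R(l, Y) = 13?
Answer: 23839/749 ≈ 31.828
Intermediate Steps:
s(x, f) = -8/7 + f/7 + x/7 (s(x, f) = ((x + f) + (-6 - 1*2))/7 = ((f + x) + (-6 - 2))/7 = ((f + x) - 8)/7 = (-8 + f + x)/7 = -8/7 + f/7 + x/7)
Z = 641/107 (Z = 6 + 1/(-3 - 104) = 6 + 1/(-107) = 6 - 1/107 = 641/107 ≈ 5.9907)
Z*s(10, 20) + R(2, 4 - 1) = 641*(-8/7 + (1/7)*20 + (1/7)*10)/107 + 13 = 641*(-8/7 + 20/7 + 10/7)/107 + 13 = (641/107)*(22/7) + 13 = 14102/749 + 13 = 23839/749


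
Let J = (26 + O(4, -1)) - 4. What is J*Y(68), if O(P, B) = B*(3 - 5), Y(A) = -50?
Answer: -1200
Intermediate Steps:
O(P, B) = -2*B (O(P, B) = B*(-2) = -2*B)
J = 24 (J = (26 - 2*(-1)) - 4 = (26 + 2) - 4 = 28 - 4 = 24)
J*Y(68) = 24*(-50) = -1200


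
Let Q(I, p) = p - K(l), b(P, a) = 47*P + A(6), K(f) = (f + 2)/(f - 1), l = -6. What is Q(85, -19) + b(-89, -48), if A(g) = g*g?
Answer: -29166/7 ≈ -4166.6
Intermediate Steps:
K(f) = (2 + f)/(-1 + f)
A(g) = g²
b(P, a) = 36 + 47*P (b(P, a) = 47*P + 6² = 47*P + 36 = 36 + 47*P)
Q(I, p) = -4/7 + p (Q(I, p) = p - (2 - 6)/(-1 - 6) = p - (-4)/(-7) = p - (-1)*(-4)/7 = p - 1*4/7 = p - 4/7 = -4/7 + p)
Q(85, -19) + b(-89, -48) = (-4/7 - 19) + (36 + 47*(-89)) = -137/7 + (36 - 4183) = -137/7 - 4147 = -29166/7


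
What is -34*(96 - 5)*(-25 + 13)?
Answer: 37128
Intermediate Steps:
-34*(96 - 5)*(-25 + 13) = -3094*(-12) = -34*(-1092) = 37128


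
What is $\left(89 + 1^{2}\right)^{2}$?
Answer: $8100$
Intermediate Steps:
$\left(89 + 1^{2}\right)^{2} = \left(89 + 1\right)^{2} = 90^{2} = 8100$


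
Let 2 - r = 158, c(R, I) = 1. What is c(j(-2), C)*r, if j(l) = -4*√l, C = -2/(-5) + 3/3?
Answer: -156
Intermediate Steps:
C = 7/5 (C = -2*(-⅕) + 3*(⅓) = ⅖ + 1 = 7/5 ≈ 1.4000)
r = -156 (r = 2 - 1*158 = 2 - 158 = -156)
c(j(-2), C)*r = 1*(-156) = -156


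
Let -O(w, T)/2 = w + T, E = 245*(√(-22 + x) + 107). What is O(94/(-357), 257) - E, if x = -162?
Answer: -9542065/357 - 490*I*√46 ≈ -26728.0 - 3323.3*I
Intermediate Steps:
E = 26215 + 490*I*√46 (E = 245*(√(-22 - 162) + 107) = 245*(√(-184) + 107) = 245*(2*I*√46 + 107) = 245*(107 + 2*I*√46) = 26215 + 490*I*√46 ≈ 26215.0 + 3323.3*I)
O(w, T) = -2*T - 2*w (O(w, T) = -2*(w + T) = -2*(T + w) = -2*T - 2*w)
O(94/(-357), 257) - E = (-2*257 - 188/(-357)) - (26215 + 490*I*√46) = (-514 - 188*(-1)/357) + (-26215 - 490*I*√46) = (-514 - 2*(-94/357)) + (-26215 - 490*I*√46) = (-514 + 188/357) + (-26215 - 490*I*√46) = -183310/357 + (-26215 - 490*I*√46) = -9542065/357 - 490*I*√46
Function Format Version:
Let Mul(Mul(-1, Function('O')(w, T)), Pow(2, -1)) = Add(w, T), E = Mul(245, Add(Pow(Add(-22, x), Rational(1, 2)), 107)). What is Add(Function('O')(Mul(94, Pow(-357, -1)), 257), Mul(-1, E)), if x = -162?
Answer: Add(Rational(-9542065, 357), Mul(-490, I, Pow(46, Rational(1, 2)))) ≈ Add(-26728., Mul(-3323.3, I))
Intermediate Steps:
E = Add(26215, Mul(490, I, Pow(46, Rational(1, 2)))) (E = Mul(245, Add(Pow(Add(-22, -162), Rational(1, 2)), 107)) = Mul(245, Add(Pow(-184, Rational(1, 2)), 107)) = Mul(245, Add(Mul(2, I, Pow(46, Rational(1, 2))), 107)) = Mul(245, Add(107, Mul(2, I, Pow(46, Rational(1, 2))))) = Add(26215, Mul(490, I, Pow(46, Rational(1, 2)))) ≈ Add(26215., Mul(3323.3, I)))
Function('O')(w, T) = Add(Mul(-2, T), Mul(-2, w)) (Function('O')(w, T) = Mul(-2, Add(w, T)) = Mul(-2, Add(T, w)) = Add(Mul(-2, T), Mul(-2, w)))
Add(Function('O')(Mul(94, Pow(-357, -1)), 257), Mul(-1, E)) = Add(Add(Mul(-2, 257), Mul(-2, Mul(94, Pow(-357, -1)))), Mul(-1, Add(26215, Mul(490, I, Pow(46, Rational(1, 2)))))) = Add(Add(-514, Mul(-2, Mul(94, Rational(-1, 357)))), Add(-26215, Mul(-490, I, Pow(46, Rational(1, 2))))) = Add(Add(-514, Mul(-2, Rational(-94, 357))), Add(-26215, Mul(-490, I, Pow(46, Rational(1, 2))))) = Add(Add(-514, Rational(188, 357)), Add(-26215, Mul(-490, I, Pow(46, Rational(1, 2))))) = Add(Rational(-183310, 357), Add(-26215, Mul(-490, I, Pow(46, Rational(1, 2))))) = Add(Rational(-9542065, 357), Mul(-490, I, Pow(46, Rational(1, 2))))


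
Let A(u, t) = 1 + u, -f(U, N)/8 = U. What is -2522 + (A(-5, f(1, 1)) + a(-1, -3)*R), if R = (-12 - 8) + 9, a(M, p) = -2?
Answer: -2504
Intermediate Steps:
f(U, N) = -8*U
R = -11 (R = -20 + 9 = -11)
-2522 + (A(-5, f(1, 1)) + a(-1, -3)*R) = -2522 + ((1 - 5) - 2*(-11)) = -2522 + (-4 + 22) = -2522 + 18 = -2504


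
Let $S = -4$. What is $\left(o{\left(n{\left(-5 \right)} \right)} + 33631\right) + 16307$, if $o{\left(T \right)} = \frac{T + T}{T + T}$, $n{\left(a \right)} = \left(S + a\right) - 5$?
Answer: $49939$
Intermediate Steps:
$n{\left(a \right)} = -9 + a$ ($n{\left(a \right)} = \left(-4 + a\right) - 5 = -9 + a$)
$o{\left(T \right)} = 1$ ($o{\left(T \right)} = \frac{2 T}{2 T} = 2 T \frac{1}{2 T} = 1$)
$\left(o{\left(n{\left(-5 \right)} \right)} + 33631\right) + 16307 = \left(1 + 33631\right) + 16307 = 33632 + 16307 = 49939$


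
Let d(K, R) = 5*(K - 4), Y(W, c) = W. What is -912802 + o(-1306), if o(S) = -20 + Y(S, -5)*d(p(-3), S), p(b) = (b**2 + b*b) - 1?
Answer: -997712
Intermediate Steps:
p(b) = -1 + 2*b**2 (p(b) = (b**2 + b**2) - 1 = 2*b**2 - 1 = -1 + 2*b**2)
d(K, R) = -20 + 5*K (d(K, R) = 5*(-4 + K) = -20 + 5*K)
o(S) = -20 + 65*S (o(S) = -20 + S*(-20 + 5*(-1 + 2*(-3)**2)) = -20 + S*(-20 + 5*(-1 + 2*9)) = -20 + S*(-20 + 5*(-1 + 18)) = -20 + S*(-20 + 5*17) = -20 + S*(-20 + 85) = -20 + S*65 = -20 + 65*S)
-912802 + o(-1306) = -912802 + (-20 + 65*(-1306)) = -912802 + (-20 - 84890) = -912802 - 84910 = -997712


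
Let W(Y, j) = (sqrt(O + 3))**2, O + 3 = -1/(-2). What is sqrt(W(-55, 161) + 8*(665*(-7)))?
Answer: I*sqrt(148958)/2 ≈ 192.98*I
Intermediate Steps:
O = -5/2 (O = -3 - 1/(-2) = -3 - 1*(-1/2) = -3 + 1/2 = -5/2 ≈ -2.5000)
W(Y, j) = 1/2 (W(Y, j) = (sqrt(-5/2 + 3))**2 = (sqrt(1/2))**2 = (sqrt(2)/2)**2 = 1/2)
sqrt(W(-55, 161) + 8*(665*(-7))) = sqrt(1/2 + 8*(665*(-7))) = sqrt(1/2 + 8*(-4655)) = sqrt(1/2 - 37240) = sqrt(-74479/2) = I*sqrt(148958)/2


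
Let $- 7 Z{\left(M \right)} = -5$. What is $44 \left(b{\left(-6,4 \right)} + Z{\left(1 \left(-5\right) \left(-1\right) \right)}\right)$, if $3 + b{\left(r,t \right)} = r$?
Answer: $- \frac{2552}{7} \approx -364.57$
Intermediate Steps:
$Z{\left(M \right)} = \frac{5}{7}$ ($Z{\left(M \right)} = \left(- \frac{1}{7}\right) \left(-5\right) = \frac{5}{7}$)
$b{\left(r,t \right)} = -3 + r$
$44 \left(b{\left(-6,4 \right)} + Z{\left(1 \left(-5\right) \left(-1\right) \right)}\right) = 44 \left(\left(-3 - 6\right) + \frac{5}{7}\right) = 44 \left(-9 + \frac{5}{7}\right) = 44 \left(- \frac{58}{7}\right) = - \frac{2552}{7}$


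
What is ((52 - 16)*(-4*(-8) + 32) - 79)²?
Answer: 4950625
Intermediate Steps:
((52 - 16)*(-4*(-8) + 32) - 79)² = (36*(32 + 32) - 79)² = (36*64 - 79)² = (2304 - 79)² = 2225² = 4950625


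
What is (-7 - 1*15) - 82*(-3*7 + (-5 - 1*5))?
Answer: 2520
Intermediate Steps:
(-7 - 1*15) - 82*(-3*7 + (-5 - 1*5)) = (-7 - 15) - 82*(-21 + (-5 - 5)) = -22 - 82*(-21 - 10) = -22 - 82*(-31) = -22 + 2542 = 2520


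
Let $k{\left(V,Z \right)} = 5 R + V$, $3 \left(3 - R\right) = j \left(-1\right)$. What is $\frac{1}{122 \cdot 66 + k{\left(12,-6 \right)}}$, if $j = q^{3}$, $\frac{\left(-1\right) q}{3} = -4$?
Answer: $\frac{1}{10959} \approx 9.1249 \cdot 10^{-5}$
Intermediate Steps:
$q = 12$ ($q = \left(-3\right) \left(-4\right) = 12$)
$j = 1728$ ($j = 12^{3} = 1728$)
$R = 579$ ($R = 3 - \frac{1728 \left(-1\right)}{3} = 3 - -576 = 3 + 576 = 579$)
$k{\left(V,Z \right)} = 2895 + V$ ($k{\left(V,Z \right)} = 5 \cdot 579 + V = 2895 + V$)
$\frac{1}{122 \cdot 66 + k{\left(12,-6 \right)}} = \frac{1}{122 \cdot 66 + \left(2895 + 12\right)} = \frac{1}{8052 + 2907} = \frac{1}{10959}$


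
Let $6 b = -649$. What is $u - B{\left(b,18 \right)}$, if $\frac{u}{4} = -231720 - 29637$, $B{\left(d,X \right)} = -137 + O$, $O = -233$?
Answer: $-1045058$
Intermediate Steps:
$b = - \frac{649}{6}$ ($b = \frac{1}{6} \left(-649\right) = - \frac{649}{6} \approx -108.17$)
$B{\left(d,X \right)} = -370$ ($B{\left(d,X \right)} = -137 - 233 = -370$)
$u = -1045428$ ($u = 4 \left(-231720 - 29637\right) = 4 \left(-261357\right) = -1045428$)
$u - B{\left(b,18 \right)} = -1045428 - -370 = -1045428 + 370 = -1045058$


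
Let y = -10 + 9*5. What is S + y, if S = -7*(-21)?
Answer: 182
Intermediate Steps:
y = 35 (y = -10 + 45 = 35)
S = 147
S + y = 147 + 35 = 182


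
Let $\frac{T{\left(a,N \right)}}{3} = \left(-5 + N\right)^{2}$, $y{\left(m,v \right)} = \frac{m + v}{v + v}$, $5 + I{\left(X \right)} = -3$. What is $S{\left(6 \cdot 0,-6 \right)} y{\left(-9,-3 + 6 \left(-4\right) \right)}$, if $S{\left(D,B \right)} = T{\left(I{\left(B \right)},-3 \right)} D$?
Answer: $0$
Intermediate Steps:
$I{\left(X \right)} = -8$ ($I{\left(X \right)} = -5 - 3 = -8$)
$y{\left(m,v \right)} = \frac{m + v}{2 v}$
$T{\left(a,N \right)} = 3 \left(-5 + N\right)^{2}$
$S{\left(D,B \right)} = 192 D$ ($S{\left(D,B \right)} = 3 \left(-5 - 3\right)^{2} D = 3 \left(-8\right)^{2} D = 3 \cdot 64 D = 192 D$)
$S{\left(6 \cdot 0,-6 \right)} y{\left(-9,-3 + 6 \left(-4\right) \right)} = 192 \cdot 6 \cdot 0 \frac{-9 + \left(-3 + 6 \left(-4\right)\right)}{2 \left(-3 + 6 \left(-4\right)\right)} = 192 \cdot 0 \frac{-9 - 27}{2 \left(-3 - 24\right)} = 0 \frac{-9 - 27}{2 \left(-27\right)} = 0 \cdot \frac{1}{2} \left(- \frac{1}{27}\right) \left(-36\right) = 0 \cdot \frac{2}{3} = 0$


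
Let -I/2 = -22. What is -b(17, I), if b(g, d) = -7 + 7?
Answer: 0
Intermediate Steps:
I = 44 (I = -2*(-22) = 44)
b(g, d) = 0
-b(17, I) = -1*0 = 0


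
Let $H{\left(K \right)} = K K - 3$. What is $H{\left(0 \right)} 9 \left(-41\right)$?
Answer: $1107$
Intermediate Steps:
$H{\left(K \right)} = -3 + K^{2}$ ($H{\left(K \right)} = K^{2} - 3 = -3 + K^{2}$)
$H{\left(0 \right)} 9 \left(-41\right) = \left(-3 + 0^{2}\right) 9 \left(-41\right) = \left(-3 + 0\right) 9 \left(-41\right) = \left(-3\right) 9 \left(-41\right) = \left(-27\right) \left(-41\right) = 1107$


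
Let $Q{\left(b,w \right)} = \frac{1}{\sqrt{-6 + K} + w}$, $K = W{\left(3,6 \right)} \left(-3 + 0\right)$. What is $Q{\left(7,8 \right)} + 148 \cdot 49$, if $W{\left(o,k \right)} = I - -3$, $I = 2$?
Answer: $\frac{616428}{85} - \frac{i \sqrt{21}}{85} \approx 7252.1 - 0.053913 i$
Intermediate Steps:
$W{\left(o,k \right)} = 5$ ($W{\left(o,k \right)} = 2 - -3 = 2 + 3 = 5$)
$K = -15$ ($K = 5 \left(-3 + 0\right) = 5 \left(-3\right) = -15$)
$Q{\left(b,w \right)} = \frac{1}{w + i \sqrt{21}}$ ($Q{\left(b,w \right)} = \frac{1}{\sqrt{-6 - 15} + w} = \frac{1}{\sqrt{-21} + w} = \frac{1}{i \sqrt{21} + w} = \frac{1}{w + i \sqrt{21}}$)
$Q{\left(7,8 \right)} + 148 \cdot 49 = \frac{1}{8 + i \sqrt{21}} + 148 \cdot 49 = \frac{1}{8 + i \sqrt{21}} + 7252 = 7252 + \frac{1}{8 + i \sqrt{21}}$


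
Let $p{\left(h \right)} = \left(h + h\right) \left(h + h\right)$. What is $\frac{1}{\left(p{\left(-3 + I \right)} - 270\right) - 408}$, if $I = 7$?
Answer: $- \frac{1}{614} \approx -0.0016287$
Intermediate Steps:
$p{\left(h \right)} = 4 h^{2}$ ($p{\left(h \right)} = 2 h 2 h = 4 h^{2}$)
$\frac{1}{\left(p{\left(-3 + I \right)} - 270\right) - 408} = \frac{1}{\left(4 \left(-3 + 7\right)^{2} - 270\right) - 408} = \frac{1}{\left(4 \cdot 4^{2} - 270\right) - 408} = \frac{1}{\left(4 \cdot 16 - 270\right) - 408} = \frac{1}{\left(64 - 270\right) - 408} = \frac{1}{-206 - 408} = \frac{1}{-614} = - \frac{1}{614}$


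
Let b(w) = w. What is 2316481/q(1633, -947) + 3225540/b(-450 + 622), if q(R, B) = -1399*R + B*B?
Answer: 1118967626147/59673594 ≈ 18751.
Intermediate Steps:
q(R, B) = B² - 1399*R (q(R, B) = -1399*R + B² = B² - 1399*R)
2316481/q(1633, -947) + 3225540/b(-450 + 622) = 2316481/((-947)² - 1399*1633) + 3225540/(-450 + 622) = 2316481/(896809 - 2284567) + 3225540/172 = 2316481/(-1387758) + 3225540*(1/172) = 2316481*(-1/1387758) + 806385/43 = -2316481/1387758 + 806385/43 = 1118967626147/59673594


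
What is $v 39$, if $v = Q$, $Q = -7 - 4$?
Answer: $-429$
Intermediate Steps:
$Q = -11$
$v = -11$
$v 39 = \left(-11\right) 39 = -429$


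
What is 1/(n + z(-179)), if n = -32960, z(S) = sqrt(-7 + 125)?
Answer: -16480/543180741 - sqrt(118)/1086361482 ≈ -3.0350e-5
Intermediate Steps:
z(S) = sqrt(118)
1/(n + z(-179)) = 1/(-32960 + sqrt(118))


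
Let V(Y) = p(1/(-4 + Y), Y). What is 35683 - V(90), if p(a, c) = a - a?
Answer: 35683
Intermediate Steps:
p(a, c) = 0
V(Y) = 0
35683 - V(90) = 35683 - 1*0 = 35683 + 0 = 35683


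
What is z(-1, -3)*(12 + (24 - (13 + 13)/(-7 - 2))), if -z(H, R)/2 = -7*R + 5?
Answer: -18200/9 ≈ -2022.2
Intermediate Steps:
z(H, R) = -10 + 14*R (z(H, R) = -2*(-7*R + 5) = -2*(5 - 7*R) = -10 + 14*R)
z(-1, -3)*(12 + (24 - (13 + 13)/(-7 - 2))) = (-10 + 14*(-3))*(12 + (24 - (13 + 13)/(-7 - 2))) = (-10 - 42)*(12 + (24 - 26/(-9))) = -52*(12 + (24 - 26*(-1)/9)) = -52*(12 + (24 - 1*(-26/9))) = -52*(12 + (24 + 26/9)) = -52*(12 + 242/9) = -52*350/9 = -18200/9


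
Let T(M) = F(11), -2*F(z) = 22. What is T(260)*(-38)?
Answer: 418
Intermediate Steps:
F(z) = -11 (F(z) = -1/2*22 = -11)
T(M) = -11
T(260)*(-38) = -11*(-38) = 418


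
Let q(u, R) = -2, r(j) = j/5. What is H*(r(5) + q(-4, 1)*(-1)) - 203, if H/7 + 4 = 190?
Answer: 3703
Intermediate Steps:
H = 1302 (H = -28 + 7*190 = -28 + 1330 = 1302)
r(j) = j/5 (r(j) = j*(⅕) = j/5)
H*(r(5) + q(-4, 1)*(-1)) - 203 = 1302*((⅕)*5 - 2*(-1)) - 203 = 1302*(1 + 2) - 203 = 1302*3 - 203 = 3906 - 203 = 3703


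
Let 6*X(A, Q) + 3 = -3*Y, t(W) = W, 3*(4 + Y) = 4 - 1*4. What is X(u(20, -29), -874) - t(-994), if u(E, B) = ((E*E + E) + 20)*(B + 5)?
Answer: 1991/2 ≈ 995.50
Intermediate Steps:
Y = -4 (Y = -4 + (4 - 1*4)/3 = -4 + (4 - 4)/3 = -4 + (1/3)*0 = -4 + 0 = -4)
u(E, B) = (5 + B)*(20 + E + E**2) (u(E, B) = ((E**2 + E) + 20)*(5 + B) = ((E + E**2) + 20)*(5 + B) = (20 + E + E**2)*(5 + B) = (5 + B)*(20 + E + E**2))
X(A, Q) = 3/2 (X(A, Q) = -1/2 + (-3*(-4))/6 = -1/2 + (1/6)*12 = -1/2 + 2 = 3/2)
X(u(20, -29), -874) - t(-994) = 3/2 - 1*(-994) = 3/2 + 994 = 1991/2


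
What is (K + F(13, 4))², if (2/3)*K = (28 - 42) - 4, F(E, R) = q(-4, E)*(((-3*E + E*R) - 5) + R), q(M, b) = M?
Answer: 5625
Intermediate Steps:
F(E, R) = 20 - 4*R + 12*E - 4*E*R (F(E, R) = -4*(((-3*E + E*R) - 5) + R) = -4*((-5 - 3*E + E*R) + R) = -4*(-5 + R - 3*E + E*R) = 20 - 4*R + 12*E - 4*E*R)
K = -27 (K = 3*((28 - 42) - 4)/2 = 3*(-14 - 4)/2 = (3/2)*(-18) = -27)
(K + F(13, 4))² = (-27 + (20 - 4*4 + 12*13 - 4*13*4))² = (-27 + (20 - 16 + 156 - 208))² = (-27 - 48)² = (-75)² = 5625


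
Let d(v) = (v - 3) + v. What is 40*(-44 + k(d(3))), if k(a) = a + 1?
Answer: -1600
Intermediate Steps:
d(v) = -3 + 2*v (d(v) = (-3 + v) + v = -3 + 2*v)
k(a) = 1 + a
40*(-44 + k(d(3))) = 40*(-44 + (1 + (-3 + 2*3))) = 40*(-44 + (1 + (-3 + 6))) = 40*(-44 + (1 + 3)) = 40*(-44 + 4) = 40*(-40) = -1600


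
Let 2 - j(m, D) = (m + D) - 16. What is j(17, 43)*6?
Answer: -252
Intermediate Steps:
j(m, D) = 18 - D - m (j(m, D) = 2 - ((m + D) - 16) = 2 - ((D + m) - 16) = 2 - (-16 + D + m) = 2 + (16 - D - m) = 18 - D - m)
j(17, 43)*6 = (18 - 1*43 - 1*17)*6 = (18 - 43 - 17)*6 = -42*6 = -252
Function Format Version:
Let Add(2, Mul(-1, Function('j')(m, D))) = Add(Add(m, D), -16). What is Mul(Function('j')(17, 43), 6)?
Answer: -252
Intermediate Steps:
Function('j')(m, D) = Add(18, Mul(-1, D), Mul(-1, m)) (Function('j')(m, D) = Add(2, Mul(-1, Add(Add(m, D), -16))) = Add(2, Mul(-1, Add(Add(D, m), -16))) = Add(2, Mul(-1, Add(-16, D, m))) = Add(2, Add(16, Mul(-1, D), Mul(-1, m))) = Add(18, Mul(-1, D), Mul(-1, m)))
Mul(Function('j')(17, 43), 6) = Mul(Add(18, Mul(-1, 43), Mul(-1, 17)), 6) = Mul(Add(18, -43, -17), 6) = Mul(-42, 6) = -252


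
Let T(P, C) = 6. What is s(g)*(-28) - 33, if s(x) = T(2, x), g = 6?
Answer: -201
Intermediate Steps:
s(x) = 6
s(g)*(-28) - 33 = 6*(-28) - 33 = -168 - 33 = -201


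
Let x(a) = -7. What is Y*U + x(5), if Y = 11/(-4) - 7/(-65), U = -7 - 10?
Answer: 9859/260 ≈ 37.919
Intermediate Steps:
U = -17
Y = -687/260 (Y = 11*(-¼) - 7*(-1/65) = -11/4 + 7/65 = -687/260 ≈ -2.6423)
Y*U + x(5) = -687/260*(-17) - 7 = 11679/260 - 7 = 9859/260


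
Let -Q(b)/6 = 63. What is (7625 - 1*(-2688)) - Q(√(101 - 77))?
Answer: 10691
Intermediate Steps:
Q(b) = -378 (Q(b) = -6*63 = -378)
(7625 - 1*(-2688)) - Q(√(101 - 77)) = (7625 - 1*(-2688)) - 1*(-378) = (7625 + 2688) + 378 = 10313 + 378 = 10691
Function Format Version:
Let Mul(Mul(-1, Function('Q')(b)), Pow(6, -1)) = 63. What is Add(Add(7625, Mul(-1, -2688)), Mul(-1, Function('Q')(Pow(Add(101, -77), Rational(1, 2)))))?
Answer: 10691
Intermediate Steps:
Function('Q')(b) = -378 (Function('Q')(b) = Mul(-6, 63) = -378)
Add(Add(7625, Mul(-1, -2688)), Mul(-1, Function('Q')(Pow(Add(101, -77), Rational(1, 2))))) = Add(Add(7625, Mul(-1, -2688)), Mul(-1, -378)) = Add(Add(7625, 2688), 378) = Add(10313, 378) = 10691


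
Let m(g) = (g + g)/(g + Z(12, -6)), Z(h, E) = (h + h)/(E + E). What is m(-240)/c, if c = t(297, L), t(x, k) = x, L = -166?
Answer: 80/11979 ≈ 0.0066784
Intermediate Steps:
Z(h, E) = h/E (Z(h, E) = (2*h)/((2*E)) = (2*h)*(1/(2*E)) = h/E)
c = 297
m(g) = 2*g/(-2 + g) (m(g) = (g + g)/(g + 12/(-6)) = (2*g)/(g + 12*(-1/6)) = (2*g)/(g - 2) = (2*g)/(-2 + g) = 2*g/(-2 + g))
m(-240)/c = (2*(-240)/(-2 - 240))/297 = (2*(-240)/(-242))*(1/297) = (2*(-240)*(-1/242))*(1/297) = (240/121)*(1/297) = 80/11979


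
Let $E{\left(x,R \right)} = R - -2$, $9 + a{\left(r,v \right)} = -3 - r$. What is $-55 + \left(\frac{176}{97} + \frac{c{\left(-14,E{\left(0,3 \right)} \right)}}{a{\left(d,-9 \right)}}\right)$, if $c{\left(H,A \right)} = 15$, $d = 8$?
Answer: $- \frac{20927}{388} \approx -53.936$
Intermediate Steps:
$a{\left(r,v \right)} = -12 - r$ ($a{\left(r,v \right)} = -9 - \left(3 + r\right) = -12 - r$)
$E{\left(x,R \right)} = 2 + R$ ($E{\left(x,R \right)} = R + 2 = 2 + R$)
$-55 + \left(\frac{176}{97} + \frac{c{\left(-14,E{\left(0,3 \right)} \right)}}{a{\left(d,-9 \right)}}\right) = -55 + \left(\frac{176}{97} + \frac{15}{-12 - 8}\right) = -55 + \left(176 \cdot \frac{1}{97} + \frac{15}{-12 - 8}\right) = -55 + \left(\frac{176}{97} + \frac{15}{-20}\right) = -55 + \left(\frac{176}{97} + 15 \left(- \frac{1}{20}\right)\right) = -55 + \left(\frac{176}{97} - \frac{3}{4}\right) = -55 + \frac{413}{388} = - \frac{20927}{388}$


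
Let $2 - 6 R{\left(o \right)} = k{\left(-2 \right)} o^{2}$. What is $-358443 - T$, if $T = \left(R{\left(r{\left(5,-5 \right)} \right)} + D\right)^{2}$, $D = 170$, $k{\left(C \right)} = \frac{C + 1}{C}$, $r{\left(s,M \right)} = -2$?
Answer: $-387343$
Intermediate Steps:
$k{\left(C \right)} = \frac{1 + C}{C}$
$R{\left(o \right)} = \frac{1}{3} - \frac{o^{2}}{12}$ ($R{\left(o \right)} = \frac{1}{3} - \frac{\frac{1 - 2}{-2} o^{2}}{6} = \frac{1}{3} - \frac{\left(- \frac{1}{2}\right) \left(-1\right) o^{2}}{6} = \frac{1}{3} - \frac{\frac{1}{2} o^{2}}{6} = \frac{1}{3} - \frac{o^{2}}{12}$)
$T = 28900$ ($T = \left(\left(\frac{1}{3} - \frac{\left(-2\right)^{2}}{12}\right) + 170\right)^{2} = \left(\left(\frac{1}{3} - \frac{1}{3}\right) + 170\right)^{2} = \left(0 + 170\right)^{2} = 170^{2} = 28900$)
$-358443 - T = -358443 - 28900 = -387343$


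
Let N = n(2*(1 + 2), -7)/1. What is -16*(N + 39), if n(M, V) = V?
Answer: -512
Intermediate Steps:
N = -7 (N = -7/1 = -7*1 = -7)
-16*(N + 39) = -16*(-7 + 39) = -16*32 = -512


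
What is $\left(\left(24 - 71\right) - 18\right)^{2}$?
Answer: $4225$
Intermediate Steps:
$\left(\left(24 - 71\right) - 18\right)^{2} = \left(-47 - 18\right)^{2} = \left(-65\right)^{2} = 4225$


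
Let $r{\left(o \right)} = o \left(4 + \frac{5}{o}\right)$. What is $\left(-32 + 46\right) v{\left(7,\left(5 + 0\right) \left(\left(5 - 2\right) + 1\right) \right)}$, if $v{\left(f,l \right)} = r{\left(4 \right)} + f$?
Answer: $392$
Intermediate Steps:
$v{\left(f,l \right)} = 21 + f$ ($v{\left(f,l \right)} = \left(5 + 4 \cdot 4\right) + f = \left(5 + 16\right) + f = 21 + f$)
$\left(-32 + 46\right) v{\left(7,\left(5 + 0\right) \left(\left(5 - 2\right) + 1\right) \right)} = \left(-32 + 46\right) \left(21 + 7\right) = 14 \cdot 28 = 392$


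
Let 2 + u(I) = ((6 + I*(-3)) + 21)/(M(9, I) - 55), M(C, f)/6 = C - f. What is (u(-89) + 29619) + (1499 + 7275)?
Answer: 20462697/533 ≈ 38392.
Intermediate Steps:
M(C, f) = -6*f + 6*C (M(C, f) = 6*(C - f) = -6*f + 6*C)
u(I) = -2 + (27 - 3*I)/(-1 - 6*I) (u(I) = -2 + ((6 + I*(-3)) + 21)/((-6*I + 6*9) - 55) = -2 + ((6 - 3*I) + 21)/((-6*I + 54) - 55) = -2 + (27 - 3*I)/((54 - 6*I) - 55) = -2 + (27 - 3*I)/(-1 - 6*I))
(u(-89) + 29619) + (1499 + 7275) = ((-29 - 9*(-89))/(1 + 6*(-89)) + 29619) + (1499 + 7275) = ((-29 + 801)/(1 - 534) + 29619) + 8774 = (772/(-533) + 29619) + 8774 = (-1/533*772 + 29619) + 8774 = (-772/533 + 29619) + 8774 = 15786155/533 + 8774 = 20462697/533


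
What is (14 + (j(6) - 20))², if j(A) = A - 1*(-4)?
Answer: 16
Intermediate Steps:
j(A) = 4 + A (j(A) = A + 4 = 4 + A)
(14 + (j(6) - 20))² = (14 + ((4 + 6) - 20))² = (14 + (10 - 20))² = (14 - 10)² = 4² = 16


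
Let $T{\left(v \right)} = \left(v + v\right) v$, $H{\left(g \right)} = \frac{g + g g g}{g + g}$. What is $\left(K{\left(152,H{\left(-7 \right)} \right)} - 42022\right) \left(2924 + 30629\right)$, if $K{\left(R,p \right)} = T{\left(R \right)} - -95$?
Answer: $143640393$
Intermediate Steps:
$H{\left(g \right)} = \frac{g + g^{3}}{2 g}$ ($H{\left(g \right)} = \frac{g + g^{2} g}{2 g} = \left(g + g^{3}\right) \frac{1}{2 g} = \frac{g + g^{3}}{2 g}$)
$T{\left(v \right)} = 2 v^{2}$ ($T{\left(v \right)} = 2 v v = 2 v^{2}$)
$K{\left(R,p \right)} = 95 + 2 R^{2}$ ($K{\left(R,p \right)} = 2 R^{2} - -95 = 2 R^{2} + 95 = 95 + 2 R^{2}$)
$\left(K{\left(152,H{\left(-7 \right)} \right)} - 42022\right) \left(2924 + 30629\right) = \left(\left(95 + 2 \cdot 152^{2}\right) - 42022\right) \left(2924 + 30629\right) = \left(\left(95 + 2 \cdot 23104\right) - 42022\right) 33553 = \left(\left(95 + 46208\right) - 42022\right) 33553 = \left(46303 - 42022\right) 33553 = 4281 \cdot 33553 = 143640393$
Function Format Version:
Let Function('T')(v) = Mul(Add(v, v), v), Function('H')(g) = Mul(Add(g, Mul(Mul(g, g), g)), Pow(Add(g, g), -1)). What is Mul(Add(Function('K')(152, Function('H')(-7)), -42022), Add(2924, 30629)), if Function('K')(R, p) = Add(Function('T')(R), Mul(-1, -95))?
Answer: 143640393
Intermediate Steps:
Function('H')(g) = Mul(Rational(1, 2), Pow(g, -1), Add(g, Pow(g, 3))) (Function('H')(g) = Mul(Add(g, Mul(Pow(g, 2), g)), Pow(Mul(2, g), -1)) = Mul(Add(g, Pow(g, 3)), Mul(Rational(1, 2), Pow(g, -1))) = Mul(Rational(1, 2), Pow(g, -1), Add(g, Pow(g, 3))))
Function('T')(v) = Mul(2, Pow(v, 2)) (Function('T')(v) = Mul(Mul(2, v), v) = Mul(2, Pow(v, 2)))
Function('K')(R, p) = Add(95, Mul(2, Pow(R, 2))) (Function('K')(R, p) = Add(Mul(2, Pow(R, 2)), Mul(-1, -95)) = Add(Mul(2, Pow(R, 2)), 95) = Add(95, Mul(2, Pow(R, 2))))
Mul(Add(Function('K')(152, Function('H')(-7)), -42022), Add(2924, 30629)) = Mul(Add(Add(95, Mul(2, Pow(152, 2))), -42022), Add(2924, 30629)) = Mul(Add(Add(95, Mul(2, 23104)), -42022), 33553) = Mul(Add(Add(95, 46208), -42022), 33553) = Mul(Add(46303, -42022), 33553) = Mul(4281, 33553) = 143640393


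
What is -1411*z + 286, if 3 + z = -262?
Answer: 374201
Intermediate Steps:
z = -265 (z = -3 - 262 = -265)
-1411*z + 286 = -1411*(-265) + 286 = 373915 + 286 = 374201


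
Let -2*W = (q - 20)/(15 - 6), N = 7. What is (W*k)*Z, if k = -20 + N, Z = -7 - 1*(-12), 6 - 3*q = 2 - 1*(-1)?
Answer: -1235/18 ≈ -68.611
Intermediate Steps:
q = 1 (q = 2 - (2 - 1*(-1))/3 = 2 - (2 + 1)/3 = 2 - 1/3*3 = 2 - 1 = 1)
Z = 5 (Z = -7 + 12 = 5)
W = 19/18 (W = -(1 - 20)/(2*(15 - 6)) = -(-19)/(2*9) = -1/2*(-19/9) = 19/18 ≈ 1.0556)
k = -13 (k = -20 + 7 = -13)
(W*k)*Z = ((19/18)*(-13))*5 = -247/18*5 = -1235/18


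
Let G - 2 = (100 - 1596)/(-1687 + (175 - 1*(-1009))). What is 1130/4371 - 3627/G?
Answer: -885726899/1215138 ≈ -728.91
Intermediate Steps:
G = 2502/503 (G = 2 + (100 - 1596)/(-1687 + (175 - 1*(-1009))) = 2 - 1496/(-1687 + (175 + 1009)) = 2 - 1496/(-1687 + 1184) = 2 - 1496/(-503) = 2 - 1496*(-1/503) = 2 + 1496/503 = 2502/503 ≈ 4.9742)
1130/4371 - 3627/G = 1130/4371 - 3627/2502/503 = 1130*(1/4371) - 3627*503/2502 = 1130/4371 - 202709/278 = -885726899/1215138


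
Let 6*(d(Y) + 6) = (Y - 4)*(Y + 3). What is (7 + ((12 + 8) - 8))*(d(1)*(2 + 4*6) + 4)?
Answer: -3876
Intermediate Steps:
d(Y) = -6 + (-4 + Y)*(3 + Y)/6 (d(Y) = -6 + ((Y - 4)*(Y + 3))/6 = -6 + ((-4 + Y)*(3 + Y))/6 = -6 + (-4 + Y)*(3 + Y)/6)
(7 + ((12 + 8) - 8))*(d(1)*(2 + 4*6) + 4) = (7 + ((12 + 8) - 8))*((-8 - ⅙*1 + (⅙)*1²)*(2 + 4*6) + 4) = (7 + (20 - 8))*((-8 - ⅙ + (⅙)*1)*(2 + 24) + 4) = (7 + 12)*((-8 - ⅙ + ⅙)*26 + 4) = 19*(-8*26 + 4) = 19*(-208 + 4) = 19*(-204) = -3876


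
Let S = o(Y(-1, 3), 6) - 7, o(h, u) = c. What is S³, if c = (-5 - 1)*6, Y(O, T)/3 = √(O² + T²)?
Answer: -79507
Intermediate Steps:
Y(O, T) = 3*√(O² + T²)
c = -36 (c = -6*6 = -36)
o(h, u) = -36
S = -43 (S = -36 - 7 = -43)
S³ = (-43)³ = -79507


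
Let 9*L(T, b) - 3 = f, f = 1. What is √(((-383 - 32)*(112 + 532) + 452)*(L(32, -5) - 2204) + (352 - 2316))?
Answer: 2*√1322829645/3 ≈ 24247.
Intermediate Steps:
L(T, b) = 4/9 (L(T, b) = ⅓ + (⅑)*1 = ⅓ + ⅑ = 4/9)
√(((-383 - 32)*(112 + 532) + 452)*(L(32, -5) - 2204) + (352 - 2316)) = √(((-383 - 32)*(112 + 532) + 452)*(4/9 - 2204) + (352 - 2316)) = √((-415*644 + 452)*(-19832/9) - 1964) = √((-267260 + 452)*(-19832/9) - 1964) = √(-266808*(-19832/9) - 1964) = √(1763778752/3 - 1964) = √(1763772860/3) = 2*√1322829645/3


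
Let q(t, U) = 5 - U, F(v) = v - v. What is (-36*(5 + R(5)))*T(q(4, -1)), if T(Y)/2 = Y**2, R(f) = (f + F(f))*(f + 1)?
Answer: -90720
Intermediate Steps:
F(v) = 0
R(f) = f*(1 + f) (R(f) = (f + 0)*(f + 1) = f*(1 + f))
T(Y) = 2*Y**2
(-36*(5 + R(5)))*T(q(4, -1)) = (-36*(5 + 5*(1 + 5)))*(2*(5 - 1*(-1))**2) = (-36*(5 + 5*6))*(2*(5 + 1)**2) = (-36*(5 + 30))*(2*6**2) = (-36*35)*(2*36) = -1260*72 = -90720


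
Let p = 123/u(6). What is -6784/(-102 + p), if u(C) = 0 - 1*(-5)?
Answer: 33920/387 ≈ 87.649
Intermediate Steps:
u(C) = 5 (u(C) = 0 + 5 = 5)
p = 123/5 ≈ 24.600
-6784/(-102 + p) = -6784/(-102 + 123/5) = -6784/(-387/5) = -6784*(-5/387) = 33920/387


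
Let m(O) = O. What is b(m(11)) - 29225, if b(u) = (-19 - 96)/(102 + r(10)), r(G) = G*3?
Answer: -3857815/132 ≈ -29226.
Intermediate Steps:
r(G) = 3*G
b(u) = -115/132 (b(u) = (-19 - 96)/(102 + 3*10) = -115/(102 + 30) = -115/132)
b(m(11)) - 29225 = -115/132 - 29225 = -3857815/132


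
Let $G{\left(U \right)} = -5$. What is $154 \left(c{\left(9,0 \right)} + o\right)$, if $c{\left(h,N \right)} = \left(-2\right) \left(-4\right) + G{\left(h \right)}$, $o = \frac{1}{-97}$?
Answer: $\frac{44660}{97} \approx 460.41$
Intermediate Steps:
$o = - \frac{1}{97} \approx -0.010309$
$c{\left(h,N \right)} = 3$ ($c{\left(h,N \right)} = \left(-2\right) \left(-4\right) - 5 = 8 - 5 = 3$)
$154 \left(c{\left(9,0 \right)} + o\right) = 154 \left(3 - \frac{1}{97}\right) = 154 \cdot \frac{290}{97} = \frac{44660}{97}$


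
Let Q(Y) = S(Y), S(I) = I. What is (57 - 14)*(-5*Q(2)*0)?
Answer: 0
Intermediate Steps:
Q(Y) = Y
(57 - 14)*(-5*Q(2)*0) = (57 - 14)*(-5*2*0) = 43*(-10*0) = 43*0 = 0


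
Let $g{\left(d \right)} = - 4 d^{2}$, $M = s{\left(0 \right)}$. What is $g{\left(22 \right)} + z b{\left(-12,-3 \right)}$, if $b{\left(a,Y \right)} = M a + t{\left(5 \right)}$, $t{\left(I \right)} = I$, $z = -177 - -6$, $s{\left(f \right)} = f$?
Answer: $-2791$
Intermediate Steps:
$M = 0$
$z = -171$ ($z = -177 + 6 = -171$)
$b{\left(a,Y \right)} = 5$ ($b{\left(a,Y \right)} = 0 a + 5 = 0 + 5 = 5$)
$g{\left(22 \right)} + z b{\left(-12,-3 \right)} = - 4 \cdot 22^{2} - 855 = \left(-4\right) 484 - 855 = -1936 - 855 = -2791$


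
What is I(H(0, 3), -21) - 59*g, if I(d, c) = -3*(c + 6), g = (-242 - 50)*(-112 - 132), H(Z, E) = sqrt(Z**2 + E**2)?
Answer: -4203587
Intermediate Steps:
H(Z, E) = sqrt(E**2 + Z**2)
g = 71248 (g = -292*(-244) = 71248)
I(d, c) = -18 - 3*c (I(d, c) = -3*(6 + c) = -18 - 3*c)
I(H(0, 3), -21) - 59*g = (-18 - 3*(-21)) - 59*71248 = (-18 + 63) - 4203632 = 45 - 4203632 = -4203587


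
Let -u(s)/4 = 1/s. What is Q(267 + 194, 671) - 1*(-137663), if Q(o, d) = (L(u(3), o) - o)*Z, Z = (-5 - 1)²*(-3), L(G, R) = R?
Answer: 137663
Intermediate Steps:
u(s) = -4/s
Z = -108 (Z = (-6)²*(-3) = 36*(-3) = -108)
Q(o, d) = 0 (Q(o, d) = (o - o)*(-108) = 0*(-108) = 0)
Q(267 + 194, 671) - 1*(-137663) = 0 - 1*(-137663) = 0 + 137663 = 137663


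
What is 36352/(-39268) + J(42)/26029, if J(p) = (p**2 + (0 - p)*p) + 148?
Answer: -235098636/255526693 ≈ -0.92006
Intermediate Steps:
J(p) = 148 (J(p) = (p**2 + (-p)*p) + 148 = (p**2 - p**2) + 148 = 0 + 148 = 148)
36352/(-39268) + J(42)/26029 = 36352/(-39268) + 148/26029 = 36352*(-1/39268) + 148*(1/26029) = -9088/9817 + 148/26029 = -235098636/255526693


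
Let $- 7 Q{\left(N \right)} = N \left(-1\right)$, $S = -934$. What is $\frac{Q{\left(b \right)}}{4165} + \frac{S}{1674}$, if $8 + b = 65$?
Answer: $- \frac{13567676}{24402735} \approx -0.55599$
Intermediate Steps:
$b = 57$ ($b = -8 + 65 = 57$)
$Q{\left(N \right)} = \frac{N}{7}$ ($Q{\left(N \right)} = - \frac{N \left(-1\right)}{7} = - \frac{\left(-1\right) N}{7} = \frac{N}{7}$)
$\frac{Q{\left(b \right)}}{4165} + \frac{S}{1674} = \frac{\frac{1}{7} \cdot 57}{4165} - \frac{934}{1674} = \frac{57}{7} \cdot \frac{1}{4165} - \frac{467}{837} = \frac{57}{29155} - \frac{467}{837} = - \frac{13567676}{24402735}$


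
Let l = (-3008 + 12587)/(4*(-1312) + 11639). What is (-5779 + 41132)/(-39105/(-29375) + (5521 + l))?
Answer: 1327403510125/207403937761 ≈ 6.4001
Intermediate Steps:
l = 9579/6391 (l = 9579/(-5248 + 11639) = 9579/6391 ≈ 1.4988)
(-5779 + 41132)/(-39105/(-29375) + (5521 + l)) = (-5779 + 41132)/(-39105/(-29375) + (5521 + 9579/6391)) = 35353/(-39105*(-1/29375) + 35294290/6391) = 35353/(7821/5875 + 35294290/6391) = 35353/(207403937761/37547125) = 35353*(37547125/207403937761) = 1327403510125/207403937761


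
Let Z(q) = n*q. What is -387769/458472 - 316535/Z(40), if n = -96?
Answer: 398981671/4890368 ≈ 81.585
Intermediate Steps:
Z(q) = -96*q
-387769/458472 - 316535/Z(40) = -387769/458472 - 316535/((-96*40)) = -387769*1/458472 - 316535/(-3840) = -387769/458472 - 316535*(-1/3840) = -387769/458472 + 63307/768 = 398981671/4890368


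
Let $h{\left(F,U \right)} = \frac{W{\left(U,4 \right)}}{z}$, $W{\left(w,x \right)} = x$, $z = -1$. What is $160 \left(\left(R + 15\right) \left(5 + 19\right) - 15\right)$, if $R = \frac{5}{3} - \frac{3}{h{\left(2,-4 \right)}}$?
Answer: $64480$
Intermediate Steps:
$h{\left(F,U \right)} = -4$ ($h{\left(F,U \right)} = \frac{4}{-1} = 4 \left(-1\right) = -4$)
$R = \frac{29}{12}$ ($R = \frac{5}{3} - \frac{3}{-4} = 5 \cdot \frac{1}{3} - - \frac{3}{4} = \frac{5}{3} + \frac{3}{4} = \frac{29}{12} \approx 2.4167$)
$160 \left(\left(R + 15\right) \left(5 + 19\right) - 15\right) = 160 \left(\left(\frac{29}{12} + 15\right) \left(5 + 19\right) - 15\right) = 160 \left(\frac{209}{12} \cdot 24 - 15\right) = 160 \left(418 - 15\right) = 160 \cdot 403 = 64480$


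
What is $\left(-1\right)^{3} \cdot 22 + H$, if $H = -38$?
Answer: $-60$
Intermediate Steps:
$\left(-1\right)^{3} \cdot 22 + H = \left(-1\right)^{3} \cdot 22 - 38 = \left(-1\right) 22 - 38 = -22 - 38 = -60$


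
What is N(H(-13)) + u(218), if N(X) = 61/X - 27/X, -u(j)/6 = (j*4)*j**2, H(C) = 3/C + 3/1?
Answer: -4475620003/18 ≈ -2.4865e+8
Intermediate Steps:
H(C) = 3 + 3/C (H(C) = 3/C + 3*1 = 3/C + 3 = 3 + 3/C)
u(j) = -24*j**3 (u(j) = -6*j*4*j**2 = -6*4*j*j**2 = -24*j**3)
N(X) = 34/X
N(H(-13)) + u(218) = 34/(3 + 3/(-13)) - 24*218**3 = 34/(3 + 3*(-1/13)) - 24*10360232 = 34/(3 - 3/13) - 248645568 = 34/(36/13) - 248645568 = 34*(13/36) - 248645568 = 221/18 - 248645568 = -4475620003/18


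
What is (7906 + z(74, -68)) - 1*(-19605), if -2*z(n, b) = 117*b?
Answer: 31489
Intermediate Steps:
z(n, b) = -117*b/2
(7906 + z(74, -68)) - 1*(-19605) = (7906 - 117/2*(-68)) - 1*(-19605) = (7906 + 3978) + 19605 = 11884 + 19605 = 31489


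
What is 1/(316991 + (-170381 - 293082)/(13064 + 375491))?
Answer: 388555/123167974542 ≈ 3.1547e-6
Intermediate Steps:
1/(316991 + (-170381 - 293082)/(13064 + 375491)) = 1/(316991 - 463463/388555) = 1/(123167974542/388555) = 388555/123167974542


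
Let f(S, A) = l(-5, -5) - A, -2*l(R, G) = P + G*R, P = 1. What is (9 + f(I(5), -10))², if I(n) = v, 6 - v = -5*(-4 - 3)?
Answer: 36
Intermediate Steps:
l(R, G) = -½ - G*R/2 (l(R, G) = -(1 + G*R)/2 = -½ - G*R/2)
v = -29 (v = 6 - (-5)*(-4 - 3) = 6 - (-5)*(-7) = 6 - 1*35 = 6 - 35 = -29)
I(n) = -29
f(S, A) = -13 - A (f(S, A) = (-½ - ½*(-5)*(-5)) - A = (-½ - 25/2) - A = -13 - A)
(9 + f(I(5), -10))² = (9 + (-13 - 1*(-10)))² = (9 + (-13 + 10))² = (9 - 3)² = 6² = 36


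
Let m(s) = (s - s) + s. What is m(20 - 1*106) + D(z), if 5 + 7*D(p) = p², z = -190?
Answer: 35493/7 ≈ 5070.4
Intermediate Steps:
D(p) = -5/7 + p²/7
m(s) = s (m(s) = 0 + s = s)
m(20 - 1*106) + D(z) = (20 - 1*106) + (-5/7 + (⅐)*(-190)²) = (20 - 106) + (-5/7 + (⅐)*36100) = -86 + (-5/7 + 36100/7) = -86 + 36095/7 = 35493/7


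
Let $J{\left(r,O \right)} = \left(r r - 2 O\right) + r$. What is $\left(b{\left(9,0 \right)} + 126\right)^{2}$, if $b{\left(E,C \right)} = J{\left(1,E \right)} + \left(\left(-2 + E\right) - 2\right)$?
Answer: $13225$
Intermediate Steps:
$J{\left(r,O \right)} = r + r^{2} - 2 O$ ($J{\left(r,O \right)} = \left(r^{2} - 2 O\right) + r = r + r^{2} - 2 O$)
$b{\left(E,C \right)} = -2 - E$ ($b{\left(E,C \right)} = \left(1 + 1^{2} - 2 E\right) + \left(\left(-2 + E\right) - 2\right) = \left(1 + 1 - 2 E\right) + \left(-4 + E\right) = \left(2 - 2 E\right) + \left(-4 + E\right) = -2 - E$)
$\left(b{\left(9,0 \right)} + 126\right)^{2} = \left(\left(-2 - 9\right) + 126\right)^{2} = \left(-11 + 126\right)^{2} = 115^{2} = 13225$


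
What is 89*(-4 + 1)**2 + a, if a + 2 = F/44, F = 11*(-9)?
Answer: 3187/4 ≈ 796.75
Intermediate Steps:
F = -99
a = -17/4 (a = -2 - 99/44 = -2 - 99*1/44 = -2 - 9/4 = -17/4 ≈ -4.2500)
89*(-4 + 1)**2 + a = 89*(-4 + 1)**2 - 17/4 = 89*(-3)**2 - 17/4 = 89*9 - 17/4 = 801 - 17/4 = 3187/4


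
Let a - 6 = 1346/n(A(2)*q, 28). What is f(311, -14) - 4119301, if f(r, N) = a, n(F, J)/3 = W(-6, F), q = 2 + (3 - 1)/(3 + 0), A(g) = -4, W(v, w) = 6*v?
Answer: -222442603/54 ≈ -4.1193e+6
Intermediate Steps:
q = 8/3 (q = 2 + 2/3 = 8/3 ≈ 2.6667)
n(F, J) = -108 (n(F, J) = 3*(6*(-6)) = 3*(-36) = -108)
a = -349/54 (a = 6 + 1346/(-108) = 6 + 1346*(-1/108) = 6 - 673/54 = -349/54 ≈ -6.4630)
f(r, N) = -349/54
f(311, -14) - 4119301 = -349/54 - 4119301 = -222442603/54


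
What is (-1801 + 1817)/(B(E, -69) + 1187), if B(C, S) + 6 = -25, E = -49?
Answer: 4/289 ≈ 0.013841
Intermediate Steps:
B(C, S) = -31 (B(C, S) = -6 - 25 = -31)
(-1801 + 1817)/(B(E, -69) + 1187) = (-1801 + 1817)/(-31 + 1187) = 16/1156 = 16*(1/1156) = 4/289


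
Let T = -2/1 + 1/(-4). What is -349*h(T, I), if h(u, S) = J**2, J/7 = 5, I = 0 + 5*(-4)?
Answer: -427525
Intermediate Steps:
T = -9/4 (T = -2*1 + 1*(-1/4) = -2 - 1/4 = -9/4 ≈ -2.2500)
I = -20 (I = 0 - 20 = -20)
J = 35 (J = 7*5 = 35)
h(u, S) = 1225 (h(u, S) = 35**2 = 1225)
-349*h(T, I) = -349*1225 = -427525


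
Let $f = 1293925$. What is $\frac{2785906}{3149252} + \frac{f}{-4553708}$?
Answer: $\frac{2152826636337}{3585193506604} \approx 0.60048$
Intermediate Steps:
$\frac{2785906}{3149252} + \frac{f}{-4553708} = \frac{2785906}{3149252} + \frac{1293925}{-4553708} = 2785906 \cdot \frac{1}{3149252} + 1293925 \left(- \frac{1}{4553708}\right) = \frac{1392953}{1574626} - \frac{1293925}{4553708} = \frac{2152826636337}{3585193506604}$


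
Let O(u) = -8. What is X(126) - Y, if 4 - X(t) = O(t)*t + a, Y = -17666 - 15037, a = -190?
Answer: 33905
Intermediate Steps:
Y = -32703
X(t) = 194 + 8*t (X(t) = 4 - (-8*t - 190) = 4 - (-190 - 8*t) = 4 + (190 + 8*t) = 194 + 8*t)
X(126) - Y = (194 + 8*126) - 1*(-32703) = (194 + 1008) + 32703 = 1202 + 32703 = 33905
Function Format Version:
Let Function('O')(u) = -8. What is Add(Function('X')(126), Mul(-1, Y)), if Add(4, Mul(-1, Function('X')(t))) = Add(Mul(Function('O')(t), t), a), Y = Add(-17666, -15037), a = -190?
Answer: 33905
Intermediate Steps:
Y = -32703
Function('X')(t) = Add(194, Mul(8, t)) (Function('X')(t) = Add(4, Mul(-1, Add(Mul(-8, t), -190))) = Add(4, Mul(-1, Add(-190, Mul(-8, t)))) = Add(4, Add(190, Mul(8, t))) = Add(194, Mul(8, t)))
Add(Function('X')(126), Mul(-1, Y)) = Add(Add(194, Mul(8, 126)), Mul(-1, -32703)) = Add(Add(194, 1008), 32703) = Add(1202, 32703) = 33905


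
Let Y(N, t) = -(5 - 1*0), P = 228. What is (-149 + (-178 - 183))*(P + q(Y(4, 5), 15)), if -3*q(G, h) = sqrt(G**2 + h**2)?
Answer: -116280 + 850*sqrt(10) ≈ -1.1359e+5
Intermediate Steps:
Y(N, t) = -5 (Y(N, t) = -(5 + 0) = -1*5 = -5)
q(G, h) = -sqrt(G**2 + h**2)/3
(-149 + (-178 - 183))*(P + q(Y(4, 5), 15)) = (-149 + (-178 - 183))*(228 - sqrt((-5)**2 + 15**2)/3) = (-149 - 361)*(228 - sqrt(25 + 225)/3) = -510*(228 - 5*sqrt(10)/3) = -116280 + 850*sqrt(10)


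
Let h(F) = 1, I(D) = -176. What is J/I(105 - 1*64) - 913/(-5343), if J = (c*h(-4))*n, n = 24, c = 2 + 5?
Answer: -92117/117546 ≈ -0.78367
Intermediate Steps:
c = 7
J = 168 (J = (7*1)*24 = 7*24 = 168)
J/I(105 - 1*64) - 913/(-5343) = 168/(-176) - 913/(-5343) = 168*(-1/176) - 913*(-1/5343) = -21/22 + 913/5343 = -92117/117546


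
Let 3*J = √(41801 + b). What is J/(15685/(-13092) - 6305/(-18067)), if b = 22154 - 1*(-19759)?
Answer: -78844388*√83714/200835835 ≈ -113.59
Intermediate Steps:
b = 41913 (b = 22154 + 19759 = 41913)
J = √83714/3 (J = √(41801 + 41913)/3 = √83714/3 ≈ 96.445)
J/(15685/(-13092) - 6305/(-18067)) = (√83714/3)/(15685/(-13092) - 6305/(-18067)) = (√83714/3)/(15685*(-1/13092) - 6305*(-1/18067)) = (√83714/3)/(-15685/13092 + 6305/18067) = (√83714/3)/(-200835835/236533164) = (√83714/3)*(-236533164/200835835) = -78844388*√83714/200835835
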